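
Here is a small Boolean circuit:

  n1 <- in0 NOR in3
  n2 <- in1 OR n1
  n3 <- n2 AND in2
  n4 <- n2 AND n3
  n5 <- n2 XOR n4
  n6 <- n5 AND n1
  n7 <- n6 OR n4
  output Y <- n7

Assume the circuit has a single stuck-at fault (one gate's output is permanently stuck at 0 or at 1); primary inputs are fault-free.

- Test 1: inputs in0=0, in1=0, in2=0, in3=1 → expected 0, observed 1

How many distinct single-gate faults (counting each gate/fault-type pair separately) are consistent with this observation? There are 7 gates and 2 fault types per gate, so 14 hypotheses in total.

Fault-free: n1=0, n2=0, n3=0, n4=0, n5=0, n6=0, n7=0 → 0. Observed 1.
  n1 stuck-at-0: output 0 ✗
  n1 stuck-at-1: output 1 ✓
  n2 stuck-at-0: output 0 ✗
  n2 stuck-at-1: output 0 ✗
  n3 stuck-at-0: output 0 ✗
  n3 stuck-at-1: output 0 ✗
  n4 stuck-at-0: output 0 ✗
  n4 stuck-at-1: output 1 ✓
  n5 stuck-at-0: output 0 ✗
  n5 stuck-at-1: output 0 ✗
  n6 stuck-at-0: output 0 ✗
  n6 stuck-at-1: output 1 ✓
  n7 stuck-at-0: output 0 ✗
  n7 stuck-at-1: output 1 ✓
Consistent faults: {n1 stuck-at-1, n4 stuck-at-1, n6 stuck-at-1, n7 stuck-at-1} — 4 in all.

4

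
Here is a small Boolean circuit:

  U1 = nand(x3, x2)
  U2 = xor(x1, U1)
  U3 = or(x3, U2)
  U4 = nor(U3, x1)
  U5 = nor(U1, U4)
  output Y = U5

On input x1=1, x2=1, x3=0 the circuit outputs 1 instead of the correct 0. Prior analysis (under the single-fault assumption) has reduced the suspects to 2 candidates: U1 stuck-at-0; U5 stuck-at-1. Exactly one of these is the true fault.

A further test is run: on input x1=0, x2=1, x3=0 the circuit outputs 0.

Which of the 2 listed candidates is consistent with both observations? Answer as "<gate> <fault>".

U1 stuck-at-0

Evaluate each candidate on input x1=0, x2=1, x3=0:
  U1 stuck-at-0: U1=0 [stuck-at-0], U2=0, U3=0, U4=1, U5=0 → 0 — matches
  U5 stuck-at-1: U1=1, U2=1, U3=1, U4=0, U5=1 [stuck-at-1] → 1 — eliminated
Only U1 stuck-at-0 reproduces the observed 0.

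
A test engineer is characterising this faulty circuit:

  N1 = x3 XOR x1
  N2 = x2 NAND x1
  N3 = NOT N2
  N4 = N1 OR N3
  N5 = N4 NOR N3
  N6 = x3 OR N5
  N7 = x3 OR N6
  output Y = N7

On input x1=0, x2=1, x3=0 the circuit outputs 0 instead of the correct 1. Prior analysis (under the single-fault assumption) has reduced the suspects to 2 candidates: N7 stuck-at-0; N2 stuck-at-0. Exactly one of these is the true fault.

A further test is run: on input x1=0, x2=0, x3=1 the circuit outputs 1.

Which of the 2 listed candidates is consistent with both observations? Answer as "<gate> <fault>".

Evaluate each candidate on input x1=0, x2=0, x3=1:
  N7 stuck-at-0: N1=1, N2=1, N3=0, N4=1, N5=0, N6=1, N7=0 [stuck-at-0] → 0 — eliminated
  N2 stuck-at-0: N1=1, N2=0 [stuck-at-0], N3=1, N4=1, N5=0, N6=1, N7=1 → 1 — matches
Only N2 stuck-at-0 reproduces the observed 1.

N2 stuck-at-0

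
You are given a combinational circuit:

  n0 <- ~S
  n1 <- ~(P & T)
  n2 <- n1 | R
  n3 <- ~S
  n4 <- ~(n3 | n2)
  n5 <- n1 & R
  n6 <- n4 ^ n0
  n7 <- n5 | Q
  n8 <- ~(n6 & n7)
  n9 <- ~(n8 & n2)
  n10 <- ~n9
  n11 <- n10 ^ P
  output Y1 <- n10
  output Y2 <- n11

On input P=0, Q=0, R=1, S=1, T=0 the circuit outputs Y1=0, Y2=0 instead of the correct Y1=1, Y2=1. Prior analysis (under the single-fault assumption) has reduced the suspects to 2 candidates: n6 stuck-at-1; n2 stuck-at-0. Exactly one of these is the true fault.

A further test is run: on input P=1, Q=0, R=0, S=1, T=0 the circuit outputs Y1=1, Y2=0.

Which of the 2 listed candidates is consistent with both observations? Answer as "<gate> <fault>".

n6 stuck-at-1

Evaluate each candidate on input P=1, Q=0, R=0, S=1, T=0:
  n6 stuck-at-1: n0=0, n1=1, n2=1, n3=0, n4=0, n5=0, n6=1 [stuck-at-1], n7=0, n8=1, n9=0, n10=1, n11=0 → Y1=1, Y2=0 — matches
  n2 stuck-at-0: n0=0, n1=1, n2=0 [stuck-at-0], n3=0, n4=1, n5=0, n6=1, n7=0, n8=1, n9=1, n10=0, n11=1 → Y1=0, Y2=1 — eliminated
Only n6 stuck-at-1 reproduces the observed Y1=1, Y2=0.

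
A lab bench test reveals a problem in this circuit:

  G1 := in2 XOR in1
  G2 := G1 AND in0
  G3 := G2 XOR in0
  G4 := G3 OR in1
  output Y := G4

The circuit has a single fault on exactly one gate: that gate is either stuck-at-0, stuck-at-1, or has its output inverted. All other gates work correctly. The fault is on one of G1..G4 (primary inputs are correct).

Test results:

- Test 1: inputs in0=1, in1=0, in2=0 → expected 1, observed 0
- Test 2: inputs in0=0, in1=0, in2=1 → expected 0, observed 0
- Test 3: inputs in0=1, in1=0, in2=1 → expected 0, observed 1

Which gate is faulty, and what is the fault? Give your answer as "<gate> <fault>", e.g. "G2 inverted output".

Fault-free values for test 1 (in0=1, in1=0, in2=0): G1=0, G2=0, G3=1, G4=1, giving Y=1. Observed 0.
Test 1: faults giving observed 0 are {G1 stuck-at-1, G1 inverted output, G2 stuck-at-1, G2 inverted output, G3 stuck-at-0, G3 inverted output, G4 stuck-at-0, G4 inverted output}.
Test 2 (in0=0, in1=0, in2=1): fault-free G1=1, G2=0, G3=0, G4=0 → 0; observed 0. Eliminates G2 stuck-at-1, G2 inverted output, G3 inverted output, G4 inverted output.
Test 3 (in0=1, in1=0, in2=1): fault-free G1=1, G2=1, G3=0, G4=0 → 0; observed 1. Eliminates G1 stuck-at-1, G3 stuck-at-0, G4 stuck-at-0.
Only G1 inverted output is consistent with every test.

G1 inverted output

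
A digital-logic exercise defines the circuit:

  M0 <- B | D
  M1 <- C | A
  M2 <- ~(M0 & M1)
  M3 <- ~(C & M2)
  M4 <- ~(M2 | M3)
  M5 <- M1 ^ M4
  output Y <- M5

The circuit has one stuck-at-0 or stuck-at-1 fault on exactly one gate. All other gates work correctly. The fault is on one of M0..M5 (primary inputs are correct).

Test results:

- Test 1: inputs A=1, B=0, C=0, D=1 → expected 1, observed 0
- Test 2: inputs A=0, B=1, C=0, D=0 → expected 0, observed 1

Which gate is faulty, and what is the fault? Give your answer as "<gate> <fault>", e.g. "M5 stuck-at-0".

M4 stuck-at-1

Fault-free values for test 1 (A=1, B=0, C=0, D=1): M0=1, M1=1, M2=0, M3=1, M4=0, M5=1, giving Y=1. Observed 0.
Test 1: faults giving observed 0 are {M1 stuck-at-0, M3 stuck-at-0, M4 stuck-at-1, M5 stuck-at-0}.
Test 2 (A=0, B=1, C=0, D=0): fault-free M0=1, M1=0, M2=1, M3=1, M4=0, M5=0 → 0; observed 1. Eliminates M1 stuck-at-0, M3 stuck-at-0, M5 stuck-at-0.
Only M4 stuck-at-1 is consistent with every test.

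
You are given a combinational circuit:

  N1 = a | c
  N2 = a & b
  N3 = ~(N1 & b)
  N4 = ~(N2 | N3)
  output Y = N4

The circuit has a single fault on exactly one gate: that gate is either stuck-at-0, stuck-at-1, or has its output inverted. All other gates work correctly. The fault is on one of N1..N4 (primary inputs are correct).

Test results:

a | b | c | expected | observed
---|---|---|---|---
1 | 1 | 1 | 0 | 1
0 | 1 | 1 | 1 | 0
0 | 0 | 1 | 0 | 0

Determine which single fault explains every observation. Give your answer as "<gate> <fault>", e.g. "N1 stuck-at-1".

N2 inverted output

Fault-free values for test 1 (a=1, b=1, c=1): N1=1, N2=1, N3=0, N4=0, giving Y=0. Observed 1.
Test 1: faults giving observed 1 are {N2 stuck-at-0, N2 inverted output, N4 stuck-at-1, N4 inverted output}.
Test 2 (a=0, b=1, c=1): fault-free N1=1, N2=0, N3=0, N4=1 → 1; observed 0. Eliminates N2 stuck-at-0, N4 stuck-at-1.
Test 3 (a=0, b=0, c=1): fault-free N1=1, N2=0, N3=1, N4=0 → 0; observed 0. Eliminates N4 inverted output.
Only N2 inverted output is consistent with every test.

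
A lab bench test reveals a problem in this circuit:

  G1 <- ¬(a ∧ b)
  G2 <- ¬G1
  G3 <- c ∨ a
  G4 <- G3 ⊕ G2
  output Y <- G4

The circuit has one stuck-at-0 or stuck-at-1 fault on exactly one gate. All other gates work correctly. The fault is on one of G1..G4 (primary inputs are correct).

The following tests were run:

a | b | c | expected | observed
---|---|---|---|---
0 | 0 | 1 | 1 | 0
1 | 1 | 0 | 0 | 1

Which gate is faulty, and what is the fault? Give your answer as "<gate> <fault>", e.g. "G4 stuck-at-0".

G3 stuck-at-0

Fault-free values for test 1 (a=0, b=0, c=1): G1=1, G2=0, G3=1, G4=1, giving Y=1. Observed 0.
Test 1: faults giving observed 0 are {G1 stuck-at-0, G2 stuck-at-1, G3 stuck-at-0, G4 stuck-at-0}.
Test 2 (a=1, b=1, c=0): fault-free G1=0, G2=1, G3=1, G4=0 → 0; observed 1. Eliminates G1 stuck-at-0, G2 stuck-at-1, G4 stuck-at-0.
Only G3 stuck-at-0 is consistent with every test.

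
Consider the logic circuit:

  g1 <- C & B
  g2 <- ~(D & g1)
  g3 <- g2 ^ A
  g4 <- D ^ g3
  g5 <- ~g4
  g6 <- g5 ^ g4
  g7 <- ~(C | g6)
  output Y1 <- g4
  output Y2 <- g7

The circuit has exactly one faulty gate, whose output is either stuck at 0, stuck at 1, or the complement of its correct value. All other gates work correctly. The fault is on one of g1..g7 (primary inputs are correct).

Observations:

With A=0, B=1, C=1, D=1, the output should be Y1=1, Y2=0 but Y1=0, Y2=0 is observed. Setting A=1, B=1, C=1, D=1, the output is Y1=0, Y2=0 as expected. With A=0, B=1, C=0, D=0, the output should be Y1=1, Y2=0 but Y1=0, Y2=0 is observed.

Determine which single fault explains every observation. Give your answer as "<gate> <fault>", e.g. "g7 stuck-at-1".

g4 stuck-at-0

Fault-free values for test 1 (A=0, B=1, C=1, D=1): g1=1, g2=0, g3=0, g4=1, g5=0, g6=1, g7=0, giving Y1=1, Y2=0. Observed Y1=0, Y2=0.
Test 1: faults giving observed Y1=0, Y2=0 are {g1 stuck-at-0, g1 inverted output, g2 stuck-at-1, g2 inverted output, g3 stuck-at-1, g3 inverted output, g4 stuck-at-0, g4 inverted output}.
Test 2 (A=1, B=1, C=1, D=1): fault-free g1=1, g2=0, g3=1, g4=0, g5=1, g6=1, g7=0 → Y1=0, Y2=0; observed Y1=0, Y2=0. Eliminates g1 stuck-at-0, g1 inverted output, g2 stuck-at-1, g2 inverted output, g3 inverted output, g4 inverted output.
Test 3 (A=0, B=1, C=0, D=0): fault-free g1=0, g2=1, g3=1, g4=1, g5=0, g6=1, g7=0 → Y1=1, Y2=0; observed Y1=0, Y2=0. Eliminates g3 stuck-at-1.
Only g4 stuck-at-0 is consistent with every test.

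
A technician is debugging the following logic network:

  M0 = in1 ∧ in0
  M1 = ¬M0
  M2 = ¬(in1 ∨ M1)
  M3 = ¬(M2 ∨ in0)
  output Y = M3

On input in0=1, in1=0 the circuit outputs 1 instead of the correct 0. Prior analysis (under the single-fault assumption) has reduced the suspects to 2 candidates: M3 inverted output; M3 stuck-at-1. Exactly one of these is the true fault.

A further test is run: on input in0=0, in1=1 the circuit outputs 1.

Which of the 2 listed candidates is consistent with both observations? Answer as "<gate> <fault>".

M3 stuck-at-1

Evaluate each candidate on input in0=0, in1=1:
  M3 inverted output: M0=0, M1=1, M2=0, M3=0 [inverted output] → 0 — eliminated
  M3 stuck-at-1: M0=0, M1=1, M2=0, M3=1 [stuck-at-1] → 1 — matches
Only M3 stuck-at-1 reproduces the observed 1.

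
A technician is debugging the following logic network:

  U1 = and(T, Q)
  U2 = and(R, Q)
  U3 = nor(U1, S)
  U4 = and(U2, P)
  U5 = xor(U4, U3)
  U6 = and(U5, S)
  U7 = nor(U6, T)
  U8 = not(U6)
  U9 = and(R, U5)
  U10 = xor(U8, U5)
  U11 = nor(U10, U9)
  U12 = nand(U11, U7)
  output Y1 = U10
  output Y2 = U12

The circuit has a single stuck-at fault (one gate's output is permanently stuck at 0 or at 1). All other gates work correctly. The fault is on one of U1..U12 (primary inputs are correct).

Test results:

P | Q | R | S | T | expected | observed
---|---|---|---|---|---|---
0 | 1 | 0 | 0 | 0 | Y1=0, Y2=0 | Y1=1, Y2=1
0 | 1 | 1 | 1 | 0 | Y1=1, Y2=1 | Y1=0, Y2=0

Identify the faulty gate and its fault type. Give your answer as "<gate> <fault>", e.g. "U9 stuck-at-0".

Fault-free values for test 1 (P=0, Q=1, R=0, S=0, T=0): U1=0, U2=0, U3=1, U4=0, U5=1, U6=0, U7=1, U8=1, U9=0, U10=0, U11=1, U12=0, giving Y1=0, Y2=0. Observed Y1=1, Y2=1.
Test 1: faults giving observed Y1=1, Y2=1 are {U1 stuck-at-1, U3 stuck-at-0, U4 stuck-at-1, U5 stuck-at-0, U6 stuck-at-1, U8 stuck-at-0, U10 stuck-at-1}.
Test 2 (P=0, Q=1, R=1, S=1, T=0): fault-free U1=0, U2=1, U3=0, U4=0, U5=0, U6=0, U7=1, U8=1, U9=0, U10=1, U11=0, U12=1 → Y1=1, Y2=1; observed Y1=0, Y2=0. Eliminates U1 stuck-at-1, U3 stuck-at-0, U4 stuck-at-1, U5 stuck-at-0, U6 stuck-at-1, U10 stuck-at-1.
Only U8 stuck-at-0 is consistent with every test.

U8 stuck-at-0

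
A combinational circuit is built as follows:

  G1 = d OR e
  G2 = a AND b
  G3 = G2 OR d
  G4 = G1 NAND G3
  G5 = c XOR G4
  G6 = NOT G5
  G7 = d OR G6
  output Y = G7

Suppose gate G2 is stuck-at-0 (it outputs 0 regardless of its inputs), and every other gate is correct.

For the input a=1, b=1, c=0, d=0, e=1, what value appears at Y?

0

Propagate with G2 forced: G1=1, G2=0 [stuck-at-0], G3=0, G4=1, G5=1, G6=0, G7=0.
So Y = 0. (Without the fault it would be 1.)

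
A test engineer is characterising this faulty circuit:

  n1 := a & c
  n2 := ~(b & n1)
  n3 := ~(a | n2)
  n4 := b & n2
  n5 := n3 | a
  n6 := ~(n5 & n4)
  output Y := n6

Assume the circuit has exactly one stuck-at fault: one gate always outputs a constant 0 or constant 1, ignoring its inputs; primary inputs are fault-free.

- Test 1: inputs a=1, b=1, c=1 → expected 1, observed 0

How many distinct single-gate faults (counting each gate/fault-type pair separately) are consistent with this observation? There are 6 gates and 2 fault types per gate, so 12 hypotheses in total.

Fault-free: n1=1, n2=0, n3=0, n4=0, n5=1, n6=1 → 1. Observed 0.
  n1 stuck-at-0: output 0 ✓
  n1 stuck-at-1: output 1 ✗
  n2 stuck-at-0: output 1 ✗
  n2 stuck-at-1: output 0 ✓
  n3 stuck-at-0: output 1 ✗
  n3 stuck-at-1: output 1 ✗
  n4 stuck-at-0: output 1 ✗
  n4 stuck-at-1: output 0 ✓
  n5 stuck-at-0: output 1 ✗
  n5 stuck-at-1: output 1 ✗
  n6 stuck-at-0: output 0 ✓
  n6 stuck-at-1: output 1 ✗
Consistent faults: {n1 stuck-at-0, n2 stuck-at-1, n4 stuck-at-1, n6 stuck-at-0} — 4 in all.

4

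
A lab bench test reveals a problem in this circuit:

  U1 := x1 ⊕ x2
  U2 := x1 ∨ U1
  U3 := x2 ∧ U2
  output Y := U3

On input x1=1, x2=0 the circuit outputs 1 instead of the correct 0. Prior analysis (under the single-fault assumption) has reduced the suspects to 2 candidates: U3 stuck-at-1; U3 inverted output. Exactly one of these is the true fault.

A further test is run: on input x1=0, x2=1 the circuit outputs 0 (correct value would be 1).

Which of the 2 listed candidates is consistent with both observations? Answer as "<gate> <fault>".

U3 inverted output

Evaluate each candidate on input x1=0, x2=1:
  U3 stuck-at-1: U1=1, U2=1, U3=1 [stuck-at-1] → 1 — eliminated
  U3 inverted output: U1=1, U2=1, U3=0 [inverted output] → 0 — matches
Only U3 inverted output reproduces the observed 0.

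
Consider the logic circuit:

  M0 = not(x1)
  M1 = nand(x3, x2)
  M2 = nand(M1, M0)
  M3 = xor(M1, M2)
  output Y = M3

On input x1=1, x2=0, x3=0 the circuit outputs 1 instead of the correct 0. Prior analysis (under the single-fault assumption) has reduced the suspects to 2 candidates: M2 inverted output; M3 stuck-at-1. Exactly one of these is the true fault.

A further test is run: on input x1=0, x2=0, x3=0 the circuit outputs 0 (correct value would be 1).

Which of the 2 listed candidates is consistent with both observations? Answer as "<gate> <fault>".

Evaluate each candidate on input x1=0, x2=0, x3=0:
  M2 inverted output: M0=1, M1=1, M2=1 [inverted output], M3=0 → 0 — matches
  M3 stuck-at-1: M0=1, M1=1, M2=0, M3=1 [stuck-at-1] → 1 — eliminated
Only M2 inverted output reproduces the observed 0.

M2 inverted output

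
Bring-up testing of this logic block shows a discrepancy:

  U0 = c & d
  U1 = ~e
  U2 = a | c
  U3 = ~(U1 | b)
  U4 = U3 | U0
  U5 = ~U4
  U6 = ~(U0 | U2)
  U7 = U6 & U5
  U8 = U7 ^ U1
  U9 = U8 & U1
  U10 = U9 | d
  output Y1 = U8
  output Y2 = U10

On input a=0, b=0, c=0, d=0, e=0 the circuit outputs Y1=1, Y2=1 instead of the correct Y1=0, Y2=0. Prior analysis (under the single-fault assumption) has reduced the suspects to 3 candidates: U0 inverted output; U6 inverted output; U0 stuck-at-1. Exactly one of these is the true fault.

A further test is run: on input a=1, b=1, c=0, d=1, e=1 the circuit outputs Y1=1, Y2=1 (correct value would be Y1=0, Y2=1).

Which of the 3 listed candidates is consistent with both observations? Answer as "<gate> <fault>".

U6 inverted output

Evaluate each candidate on input a=1, b=1, c=0, d=1, e=1:
  U0 inverted output: U0=1 [inverted output], U1=0, U2=1, U3=0, U4=1, U5=0, U6=0, U7=0, U8=0, U9=0, U10=1 → Y1=0, Y2=1 — eliminated
  U6 inverted output: U0=0, U1=0, U2=1, U3=0, U4=0, U5=1, U6=1 [inverted output], U7=1, U8=1, U9=0, U10=1 → Y1=1, Y2=1 — matches
  U0 stuck-at-1: U0=1 [stuck-at-1], U1=0, U2=1, U3=0, U4=1, U5=0, U6=0, U7=0, U8=0, U9=0, U10=1 → Y1=0, Y2=1 — eliminated
Only U6 inverted output reproduces the observed Y1=1, Y2=1.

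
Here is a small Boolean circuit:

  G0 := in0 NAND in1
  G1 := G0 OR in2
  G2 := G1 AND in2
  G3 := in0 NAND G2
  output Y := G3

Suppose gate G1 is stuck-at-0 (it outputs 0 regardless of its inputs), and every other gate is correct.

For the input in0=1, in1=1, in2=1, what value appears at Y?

1

Propagate with G1 forced: G0=0, G1=0 [stuck-at-0], G2=0, G3=1.
So Y = 1. (Without the fault it would be 0.)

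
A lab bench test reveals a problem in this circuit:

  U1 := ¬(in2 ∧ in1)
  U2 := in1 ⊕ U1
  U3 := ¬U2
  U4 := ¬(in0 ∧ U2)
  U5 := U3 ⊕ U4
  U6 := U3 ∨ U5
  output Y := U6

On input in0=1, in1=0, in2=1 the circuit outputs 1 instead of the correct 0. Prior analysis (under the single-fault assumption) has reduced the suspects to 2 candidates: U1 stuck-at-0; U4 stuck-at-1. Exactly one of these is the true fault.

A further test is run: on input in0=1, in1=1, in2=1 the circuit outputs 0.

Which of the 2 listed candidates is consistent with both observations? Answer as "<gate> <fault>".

Evaluate each candidate on input in0=1, in1=1, in2=1:
  U1 stuck-at-0: U1=0 [stuck-at-0], U2=1, U3=0, U4=0, U5=0, U6=0 → 0 — matches
  U4 stuck-at-1: U1=0, U2=1, U3=0, U4=1 [stuck-at-1], U5=1, U6=1 → 1 — eliminated
Only U1 stuck-at-0 reproduces the observed 0.

U1 stuck-at-0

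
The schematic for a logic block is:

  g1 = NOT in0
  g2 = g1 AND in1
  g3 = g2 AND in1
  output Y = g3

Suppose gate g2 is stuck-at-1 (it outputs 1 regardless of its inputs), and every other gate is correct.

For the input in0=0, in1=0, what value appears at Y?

Propagate with g2 forced: g1=1, g2=1 [stuck-at-1], g3=0.
So Y = 0. (Same as the fault-free value — the fault is masked on this input.)

0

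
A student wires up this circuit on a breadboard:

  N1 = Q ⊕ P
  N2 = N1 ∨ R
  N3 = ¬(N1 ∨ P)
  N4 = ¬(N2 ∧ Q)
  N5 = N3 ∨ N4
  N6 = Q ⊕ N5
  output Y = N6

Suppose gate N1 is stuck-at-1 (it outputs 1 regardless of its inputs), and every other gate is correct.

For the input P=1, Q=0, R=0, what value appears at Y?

Propagate with N1 forced: N1=1 [stuck-at-1], N2=1, N3=0, N4=1, N5=1, N6=1.
So Y = 1. (Same as the fault-free value — the fault is masked on this input.)

1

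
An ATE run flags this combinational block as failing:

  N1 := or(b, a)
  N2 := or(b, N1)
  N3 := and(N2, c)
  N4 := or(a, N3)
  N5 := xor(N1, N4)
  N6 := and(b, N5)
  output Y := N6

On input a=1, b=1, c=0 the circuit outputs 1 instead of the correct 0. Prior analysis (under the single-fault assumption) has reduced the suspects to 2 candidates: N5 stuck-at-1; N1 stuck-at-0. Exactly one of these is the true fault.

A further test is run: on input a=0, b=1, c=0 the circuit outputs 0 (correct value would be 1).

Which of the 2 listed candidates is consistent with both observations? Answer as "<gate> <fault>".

Evaluate each candidate on input a=0, b=1, c=0:
  N5 stuck-at-1: N1=1, N2=1, N3=0, N4=0, N5=1 [stuck-at-1], N6=1 → 1 — eliminated
  N1 stuck-at-0: N1=0 [stuck-at-0], N2=1, N3=0, N4=0, N5=0, N6=0 → 0 — matches
Only N1 stuck-at-0 reproduces the observed 0.

N1 stuck-at-0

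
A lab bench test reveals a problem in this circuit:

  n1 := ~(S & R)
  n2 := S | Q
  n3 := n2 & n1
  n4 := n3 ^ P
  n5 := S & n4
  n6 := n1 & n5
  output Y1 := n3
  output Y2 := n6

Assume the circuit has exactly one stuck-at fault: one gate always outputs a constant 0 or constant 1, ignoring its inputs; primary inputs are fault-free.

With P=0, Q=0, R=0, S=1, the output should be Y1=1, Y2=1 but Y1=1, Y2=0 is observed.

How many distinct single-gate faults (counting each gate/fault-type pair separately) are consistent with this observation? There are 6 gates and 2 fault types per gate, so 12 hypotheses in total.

3

Fault-free: n1=1, n2=1, n3=1, n4=1, n5=1, n6=1 → Y1=1, Y2=1. Observed Y1=1, Y2=0.
  n1 stuck-at-0: output Y1=0, Y2=0 ✗
  n1 stuck-at-1: output Y1=1, Y2=1 ✗
  n2 stuck-at-0: output Y1=0, Y2=0 ✗
  n2 stuck-at-1: output Y1=1, Y2=1 ✗
  n3 stuck-at-0: output Y1=0, Y2=0 ✗
  n3 stuck-at-1: output Y1=1, Y2=1 ✗
  n4 stuck-at-0: output Y1=1, Y2=0 ✓
  n4 stuck-at-1: output Y1=1, Y2=1 ✗
  n5 stuck-at-0: output Y1=1, Y2=0 ✓
  n5 stuck-at-1: output Y1=1, Y2=1 ✗
  n6 stuck-at-0: output Y1=1, Y2=0 ✓
  n6 stuck-at-1: output Y1=1, Y2=1 ✗
Consistent faults: {n4 stuck-at-0, n5 stuck-at-0, n6 stuck-at-0} — 3 in all.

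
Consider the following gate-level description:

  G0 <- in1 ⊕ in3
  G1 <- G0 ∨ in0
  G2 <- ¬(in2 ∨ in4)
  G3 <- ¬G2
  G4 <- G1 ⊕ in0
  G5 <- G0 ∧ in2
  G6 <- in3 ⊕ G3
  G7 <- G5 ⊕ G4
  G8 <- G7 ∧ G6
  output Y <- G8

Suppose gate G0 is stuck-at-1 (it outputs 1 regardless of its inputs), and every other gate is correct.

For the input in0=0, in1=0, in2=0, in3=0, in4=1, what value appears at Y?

1

Propagate with G0 forced: G0=1 [stuck-at-1], G1=1, G2=0, G3=1, G4=1, G5=0, G6=1, G7=1, G8=1.
So Y = 1. (Without the fault it would be 0.)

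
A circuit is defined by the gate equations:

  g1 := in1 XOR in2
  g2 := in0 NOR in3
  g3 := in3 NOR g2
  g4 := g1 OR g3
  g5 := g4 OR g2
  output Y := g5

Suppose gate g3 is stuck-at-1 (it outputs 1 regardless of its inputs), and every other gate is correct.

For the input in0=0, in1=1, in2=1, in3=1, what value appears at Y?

1

Propagate with g3 forced: g1=0, g2=0, g3=1 [stuck-at-1], g4=1, g5=1.
So Y = 1. (Without the fault it would be 0.)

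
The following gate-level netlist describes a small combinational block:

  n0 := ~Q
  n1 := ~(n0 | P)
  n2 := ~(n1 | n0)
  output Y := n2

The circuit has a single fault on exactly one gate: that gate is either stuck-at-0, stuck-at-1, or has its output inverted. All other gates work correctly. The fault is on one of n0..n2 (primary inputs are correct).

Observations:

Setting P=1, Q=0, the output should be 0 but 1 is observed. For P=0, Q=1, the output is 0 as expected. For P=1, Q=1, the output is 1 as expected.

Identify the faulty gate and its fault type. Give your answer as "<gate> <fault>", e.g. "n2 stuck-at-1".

n0 stuck-at-0

Fault-free values for test 1 (P=1, Q=0): n0=1, n1=0, n2=0, giving Y=0. Observed 1.
Test 1: faults giving observed 1 are {n0 stuck-at-0, n0 inverted output, n2 stuck-at-1, n2 inverted output}.
Test 2 (P=0, Q=1): fault-free n0=0, n1=1, n2=0 → 0; observed 0. Eliminates n2 stuck-at-1, n2 inverted output.
Test 3 (P=1, Q=1): fault-free n0=0, n1=0, n2=1 → 1; observed 1. Eliminates n0 inverted output.
Only n0 stuck-at-0 is consistent with every test.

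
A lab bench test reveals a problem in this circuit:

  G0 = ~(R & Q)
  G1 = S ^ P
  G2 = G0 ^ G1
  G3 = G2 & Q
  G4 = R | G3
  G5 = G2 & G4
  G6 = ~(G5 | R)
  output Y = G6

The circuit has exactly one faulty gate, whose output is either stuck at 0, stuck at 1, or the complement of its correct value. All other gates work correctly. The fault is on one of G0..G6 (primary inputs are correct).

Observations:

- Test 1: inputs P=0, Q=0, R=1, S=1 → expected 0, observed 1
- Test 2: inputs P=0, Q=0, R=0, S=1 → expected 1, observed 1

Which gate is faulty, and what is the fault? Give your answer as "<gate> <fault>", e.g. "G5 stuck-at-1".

Fault-free values for test 1 (P=0, Q=0, R=1, S=1): G0=1, G1=1, G2=0, G3=0, G4=1, G5=0, G6=0, giving Y=0. Observed 1.
Test 1: faults giving observed 1 are {G6 stuck-at-1, G6 inverted output}.
Test 2 (P=0, Q=0, R=0, S=1): fault-free G0=1, G1=1, G2=0, G3=0, G4=0, G5=0, G6=1 → 1; observed 1. Eliminates G6 inverted output.
Only G6 stuck-at-1 is consistent with every test.

G6 stuck-at-1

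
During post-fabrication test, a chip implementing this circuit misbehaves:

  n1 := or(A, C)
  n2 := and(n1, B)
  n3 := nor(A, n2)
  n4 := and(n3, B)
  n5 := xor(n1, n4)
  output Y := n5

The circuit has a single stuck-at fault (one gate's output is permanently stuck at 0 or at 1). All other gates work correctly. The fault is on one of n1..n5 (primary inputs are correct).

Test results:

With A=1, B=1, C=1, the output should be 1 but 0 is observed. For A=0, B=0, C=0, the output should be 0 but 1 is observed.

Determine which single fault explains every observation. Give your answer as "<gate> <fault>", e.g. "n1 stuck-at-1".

Fault-free values for test 1 (A=1, B=1, C=1): n1=1, n2=1, n3=0, n4=0, n5=1, giving Y=1. Observed 0.
Test 1: faults giving observed 0 are {n1 stuck-at-0, n3 stuck-at-1, n4 stuck-at-1, n5 stuck-at-0}.
Test 2 (A=0, B=0, C=0): fault-free n1=0, n2=0, n3=1, n4=0, n5=0 → 0; observed 1. Eliminates n1 stuck-at-0, n3 stuck-at-1, n5 stuck-at-0.
Only n4 stuck-at-1 is consistent with every test.

n4 stuck-at-1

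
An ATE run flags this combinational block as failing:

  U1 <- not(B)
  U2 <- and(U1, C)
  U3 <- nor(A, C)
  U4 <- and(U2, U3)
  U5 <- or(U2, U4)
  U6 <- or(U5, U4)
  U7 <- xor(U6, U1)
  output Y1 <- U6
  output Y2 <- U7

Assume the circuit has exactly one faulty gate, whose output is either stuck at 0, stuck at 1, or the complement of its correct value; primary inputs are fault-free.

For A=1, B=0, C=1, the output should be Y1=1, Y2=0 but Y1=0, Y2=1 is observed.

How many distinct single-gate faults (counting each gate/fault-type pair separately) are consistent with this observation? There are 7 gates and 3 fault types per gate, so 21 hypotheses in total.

Fault-free: U1=1, U2=1, U3=0, U4=0, U5=1, U6=1, U7=0 → Y1=1, Y2=0. Observed Y1=0, Y2=1.
  U1: none of the 3 fault types match ✗
  U2: stuck-at-0, inverted output ✓; others ✗
  U3: none of the 3 fault types match ✗
  U4: none of the 3 fault types match ✗
  U5: stuck-at-0, inverted output ✓; others ✗
  U6: stuck-at-0, inverted output ✓; others ✗
  U7: none of the 3 fault types match ✗
Consistent faults: {U2 stuck-at-0, U2 inverted output, U5 stuck-at-0, U5 inverted output, U6 stuck-at-0, U6 inverted output} — 6 in all.

6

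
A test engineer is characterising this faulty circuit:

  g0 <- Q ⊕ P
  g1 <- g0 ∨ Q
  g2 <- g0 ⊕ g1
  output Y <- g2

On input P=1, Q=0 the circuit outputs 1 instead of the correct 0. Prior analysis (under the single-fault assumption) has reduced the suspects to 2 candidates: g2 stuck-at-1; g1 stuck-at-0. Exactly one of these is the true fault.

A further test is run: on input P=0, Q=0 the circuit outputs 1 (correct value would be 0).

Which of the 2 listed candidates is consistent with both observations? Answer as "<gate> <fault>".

g2 stuck-at-1

Evaluate each candidate on input P=0, Q=0:
  g2 stuck-at-1: g0=0, g1=0, g2=1 [stuck-at-1] → 1 — matches
  g1 stuck-at-0: g0=0, g1=0 [stuck-at-0], g2=0 → 0 — eliminated
Only g2 stuck-at-1 reproduces the observed 1.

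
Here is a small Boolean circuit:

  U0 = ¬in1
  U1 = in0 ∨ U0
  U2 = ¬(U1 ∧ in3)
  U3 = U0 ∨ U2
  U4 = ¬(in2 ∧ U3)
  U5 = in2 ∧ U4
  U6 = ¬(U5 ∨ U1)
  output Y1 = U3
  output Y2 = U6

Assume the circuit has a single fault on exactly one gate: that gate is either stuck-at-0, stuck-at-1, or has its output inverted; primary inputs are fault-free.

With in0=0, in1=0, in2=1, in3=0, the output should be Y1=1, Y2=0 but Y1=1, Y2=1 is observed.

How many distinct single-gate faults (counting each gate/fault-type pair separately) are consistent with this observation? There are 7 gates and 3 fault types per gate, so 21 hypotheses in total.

Fault-free: U0=1, U1=1, U2=1, U3=1, U4=0, U5=0, U6=0 → Y1=1, Y2=0. Observed Y1=1, Y2=1.
  U0: stuck-at-0, inverted output ✓; others ✗
  U1: stuck-at-0, inverted output ✓; others ✗
  U2: none of the 3 fault types match ✗
  U3: none of the 3 fault types match ✗
  U4: none of the 3 fault types match ✗
  U5: none of the 3 fault types match ✗
  U6: stuck-at-1, inverted output ✓; others ✗
Consistent faults: {U0 stuck-at-0, U0 inverted output, U1 stuck-at-0, U1 inverted output, U6 stuck-at-1, U6 inverted output} — 6 in all.

6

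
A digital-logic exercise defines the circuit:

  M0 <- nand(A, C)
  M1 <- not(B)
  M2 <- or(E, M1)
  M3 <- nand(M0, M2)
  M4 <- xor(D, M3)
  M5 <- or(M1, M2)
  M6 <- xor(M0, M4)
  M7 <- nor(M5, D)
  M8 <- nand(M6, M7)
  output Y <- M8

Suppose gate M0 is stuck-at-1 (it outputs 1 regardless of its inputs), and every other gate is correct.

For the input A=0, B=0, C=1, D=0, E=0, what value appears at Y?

Propagate with M0 forced: M0=1 [stuck-at-1], M1=1, M2=1, M3=0, M4=0, M5=1, M6=1, M7=0, M8=1.
So Y = 1. (Same as the fault-free value — the fault is masked on this input.)

1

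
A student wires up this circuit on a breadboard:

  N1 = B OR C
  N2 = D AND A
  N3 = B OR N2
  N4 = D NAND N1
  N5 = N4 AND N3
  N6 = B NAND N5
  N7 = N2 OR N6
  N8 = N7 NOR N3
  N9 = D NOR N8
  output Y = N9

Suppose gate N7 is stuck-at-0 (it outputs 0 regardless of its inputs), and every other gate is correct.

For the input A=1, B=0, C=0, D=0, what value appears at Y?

Propagate with N7 forced: N1=0, N2=0, N3=0, N4=1, N5=0, N6=1, N7=0 [stuck-at-0], N8=1, N9=0.
So Y = 0. (Without the fault it would be 1.)

0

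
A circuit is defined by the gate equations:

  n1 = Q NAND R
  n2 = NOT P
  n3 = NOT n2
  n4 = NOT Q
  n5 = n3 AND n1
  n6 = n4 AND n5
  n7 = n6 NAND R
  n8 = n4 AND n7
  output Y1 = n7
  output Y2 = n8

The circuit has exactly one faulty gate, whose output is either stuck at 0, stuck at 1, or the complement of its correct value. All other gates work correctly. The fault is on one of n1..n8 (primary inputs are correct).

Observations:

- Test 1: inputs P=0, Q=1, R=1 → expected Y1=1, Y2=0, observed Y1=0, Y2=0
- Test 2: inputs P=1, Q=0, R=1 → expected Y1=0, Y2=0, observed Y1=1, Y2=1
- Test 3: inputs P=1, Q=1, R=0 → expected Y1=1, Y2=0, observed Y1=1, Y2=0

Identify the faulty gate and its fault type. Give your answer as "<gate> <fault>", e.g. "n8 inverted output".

Fault-free values for test 1 (P=0, Q=1, R=1): n1=0, n2=1, n3=0, n4=0, n5=0, n6=0, n7=1, n8=0, giving Y1=1, Y2=0. Observed Y1=0, Y2=0.
Test 1: faults giving observed Y1=0, Y2=0 are {n6 stuck-at-1, n6 inverted output, n7 stuck-at-0, n7 inverted output}.
Test 2 (P=1, Q=0, R=1): fault-free n1=1, n2=0, n3=1, n4=1, n5=1, n6=1, n7=0, n8=0 → Y1=0, Y2=0; observed Y1=1, Y2=1. Eliminates n6 stuck-at-1, n7 stuck-at-0.
Test 3 (P=1, Q=1, R=0): fault-free n1=1, n2=0, n3=1, n4=0, n5=1, n6=0, n7=1, n8=0 → Y1=1, Y2=0; observed Y1=1, Y2=0. Eliminates n7 inverted output.
Only n6 inverted output is consistent with every test.

n6 inverted output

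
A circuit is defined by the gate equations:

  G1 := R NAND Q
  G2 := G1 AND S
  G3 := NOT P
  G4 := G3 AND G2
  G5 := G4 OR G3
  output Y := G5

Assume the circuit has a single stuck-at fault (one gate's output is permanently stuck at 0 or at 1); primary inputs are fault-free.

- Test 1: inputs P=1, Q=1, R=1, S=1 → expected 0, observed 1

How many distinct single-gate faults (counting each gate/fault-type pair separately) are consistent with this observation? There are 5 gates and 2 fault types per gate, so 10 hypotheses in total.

Fault-free: G1=0, G2=0, G3=0, G4=0, G5=0 → 0. Observed 1.
  G1 stuck-at-0: output 0 ✗
  G1 stuck-at-1: output 0 ✗
  G2 stuck-at-0: output 0 ✗
  G2 stuck-at-1: output 0 ✗
  G3 stuck-at-0: output 0 ✗
  G3 stuck-at-1: output 1 ✓
  G4 stuck-at-0: output 0 ✗
  G4 stuck-at-1: output 1 ✓
  G5 stuck-at-0: output 0 ✗
  G5 stuck-at-1: output 1 ✓
Consistent faults: {G3 stuck-at-1, G4 stuck-at-1, G5 stuck-at-1} — 3 in all.

3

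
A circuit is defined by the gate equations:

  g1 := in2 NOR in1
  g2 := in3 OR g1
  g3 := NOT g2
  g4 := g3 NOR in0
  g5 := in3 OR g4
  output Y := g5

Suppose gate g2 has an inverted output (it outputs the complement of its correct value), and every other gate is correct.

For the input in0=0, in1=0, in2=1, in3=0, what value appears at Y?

1

Propagate with g2 forced: g1=0, g2=1 [inverted output], g3=0, g4=1, g5=1.
So Y = 1. (Without the fault it would be 0.)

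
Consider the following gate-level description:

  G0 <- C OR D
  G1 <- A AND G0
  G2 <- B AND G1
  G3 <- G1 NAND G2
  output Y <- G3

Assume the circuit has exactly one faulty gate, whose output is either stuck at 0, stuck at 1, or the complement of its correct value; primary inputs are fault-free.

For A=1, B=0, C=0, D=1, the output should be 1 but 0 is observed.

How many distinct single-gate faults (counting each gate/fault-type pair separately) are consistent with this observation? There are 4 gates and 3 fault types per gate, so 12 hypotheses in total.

Fault-free: G0=1, G1=1, G2=0, G3=1 → 1. Observed 0.
  G0 stuck-at-0: output 1 ✗
  G0 stuck-at-1: output 1 ✗
  G0 inverted output: output 1 ✗
  G1 stuck-at-0: output 1 ✗
  G1 stuck-at-1: output 1 ✗
  G1 inverted output: output 1 ✗
  G2 stuck-at-0: output 1 ✗
  G2 stuck-at-1: output 0 ✓
  G2 inverted output: output 0 ✓
  G3 stuck-at-0: output 0 ✓
  G3 stuck-at-1: output 1 ✗
  G3 inverted output: output 0 ✓
Consistent faults: {G2 stuck-at-1, G2 inverted output, G3 stuck-at-0, G3 inverted output} — 4 in all.

4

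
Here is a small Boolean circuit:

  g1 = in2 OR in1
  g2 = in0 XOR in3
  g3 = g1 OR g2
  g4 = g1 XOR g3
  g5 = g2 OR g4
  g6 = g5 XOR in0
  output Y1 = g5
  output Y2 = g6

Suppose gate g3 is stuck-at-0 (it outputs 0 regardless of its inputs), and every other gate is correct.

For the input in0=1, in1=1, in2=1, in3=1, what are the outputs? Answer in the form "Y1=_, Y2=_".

Y1=1, Y2=0

Propagate with g3 forced: g1=1, g2=0, g3=0 [stuck-at-0], g4=1, g5=1, g6=0.
So the outputs are Y1=1, Y2=0. (Without the fault they would be Y1=0, Y2=1.)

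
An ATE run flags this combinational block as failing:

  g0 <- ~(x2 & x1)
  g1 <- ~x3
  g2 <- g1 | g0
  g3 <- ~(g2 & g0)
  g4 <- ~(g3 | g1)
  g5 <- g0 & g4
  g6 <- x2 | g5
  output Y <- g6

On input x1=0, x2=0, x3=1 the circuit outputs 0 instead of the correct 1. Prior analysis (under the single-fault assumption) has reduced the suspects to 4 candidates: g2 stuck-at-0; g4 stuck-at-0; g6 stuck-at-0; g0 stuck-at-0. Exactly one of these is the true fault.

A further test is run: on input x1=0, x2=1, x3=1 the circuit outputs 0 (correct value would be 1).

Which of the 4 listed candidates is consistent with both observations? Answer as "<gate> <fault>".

Evaluate each candidate on input x1=0, x2=1, x3=1:
  g2 stuck-at-0: g0=1, g1=0, g2=0 [stuck-at-0], g3=1, g4=0, g5=0, g6=1 → 1 — eliminated
  g4 stuck-at-0: g0=1, g1=0, g2=1, g3=0, g4=0 [stuck-at-0], g5=0, g6=1 → 1 — eliminated
  g6 stuck-at-0: g0=1, g1=0, g2=1, g3=0, g4=1, g5=1, g6=0 [stuck-at-0] → 0 — matches
  g0 stuck-at-0: g0=0 [stuck-at-0], g1=0, g2=0, g3=1, g4=0, g5=0, g6=1 → 1 — eliminated
Only g6 stuck-at-0 reproduces the observed 0.

g6 stuck-at-0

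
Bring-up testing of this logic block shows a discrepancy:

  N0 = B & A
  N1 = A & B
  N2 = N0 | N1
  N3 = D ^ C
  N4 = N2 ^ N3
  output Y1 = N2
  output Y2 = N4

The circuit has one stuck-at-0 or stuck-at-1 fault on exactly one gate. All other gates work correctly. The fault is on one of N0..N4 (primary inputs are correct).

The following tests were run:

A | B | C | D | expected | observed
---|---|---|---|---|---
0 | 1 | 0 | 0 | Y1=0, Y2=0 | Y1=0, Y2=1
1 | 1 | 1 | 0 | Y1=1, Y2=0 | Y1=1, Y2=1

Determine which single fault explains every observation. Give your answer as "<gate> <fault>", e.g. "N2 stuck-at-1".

N4 stuck-at-1

Fault-free values for test 1 (A=0, B=1, C=0, D=0): N0=0, N1=0, N2=0, N3=0, N4=0, giving Y1=0, Y2=0. Observed Y1=0, Y2=1.
Test 1: faults giving observed Y1=0, Y2=1 are {N3 stuck-at-1, N4 stuck-at-1}.
Test 2 (A=1, B=1, C=1, D=0): fault-free N0=1, N1=1, N2=1, N3=1, N4=0 → Y1=1, Y2=0; observed Y1=1, Y2=1. Eliminates N3 stuck-at-1.
Only N4 stuck-at-1 is consistent with every test.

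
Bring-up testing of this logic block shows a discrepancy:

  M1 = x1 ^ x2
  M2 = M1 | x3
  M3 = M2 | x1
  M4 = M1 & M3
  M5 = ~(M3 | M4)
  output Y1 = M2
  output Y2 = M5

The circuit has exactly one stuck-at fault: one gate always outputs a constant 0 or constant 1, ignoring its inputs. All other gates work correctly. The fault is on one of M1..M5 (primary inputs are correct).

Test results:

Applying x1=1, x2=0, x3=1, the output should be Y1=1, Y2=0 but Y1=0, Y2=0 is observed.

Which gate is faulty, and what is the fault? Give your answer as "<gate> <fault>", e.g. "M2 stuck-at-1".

M2 stuck-at-0

Fault-free values for test 1 (x1=1, x2=0, x3=1): M1=1, M2=1, M3=1, M4=1, M5=0, giving Y1=1, Y2=0. Observed Y1=0, Y2=0.
Test 1: faults giving observed Y1=0, Y2=0 are {M2 stuck-at-0}.
Only M2 stuck-at-0 is consistent with every test.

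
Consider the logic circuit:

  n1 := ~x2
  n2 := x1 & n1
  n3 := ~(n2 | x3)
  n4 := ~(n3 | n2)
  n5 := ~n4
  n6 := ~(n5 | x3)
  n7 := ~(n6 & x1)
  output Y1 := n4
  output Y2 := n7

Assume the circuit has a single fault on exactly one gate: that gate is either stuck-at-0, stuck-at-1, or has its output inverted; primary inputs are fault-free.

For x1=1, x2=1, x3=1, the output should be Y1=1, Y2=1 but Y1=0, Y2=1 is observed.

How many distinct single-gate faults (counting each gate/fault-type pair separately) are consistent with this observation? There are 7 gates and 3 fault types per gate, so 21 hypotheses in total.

8

Fault-free: n1=0, n2=0, n3=0, n4=1, n5=0, n6=0, n7=1 → Y1=1, Y2=1. Observed Y1=0, Y2=1.
  n1: stuck-at-1, inverted output ✓; others ✗
  n2: stuck-at-1, inverted output ✓; others ✗
  n3: stuck-at-1, inverted output ✓; others ✗
  n4: stuck-at-0, inverted output ✓; others ✗
  n5: none of the 3 fault types match ✗
  n6: none of the 3 fault types match ✗
  n7: none of the 3 fault types match ✗
Consistent faults: {n1 stuck-at-1, n1 inverted output, n2 stuck-at-1, n2 inverted output, n3 stuck-at-1, n3 inverted output, n4 stuck-at-0, n4 inverted output} — 8 in all.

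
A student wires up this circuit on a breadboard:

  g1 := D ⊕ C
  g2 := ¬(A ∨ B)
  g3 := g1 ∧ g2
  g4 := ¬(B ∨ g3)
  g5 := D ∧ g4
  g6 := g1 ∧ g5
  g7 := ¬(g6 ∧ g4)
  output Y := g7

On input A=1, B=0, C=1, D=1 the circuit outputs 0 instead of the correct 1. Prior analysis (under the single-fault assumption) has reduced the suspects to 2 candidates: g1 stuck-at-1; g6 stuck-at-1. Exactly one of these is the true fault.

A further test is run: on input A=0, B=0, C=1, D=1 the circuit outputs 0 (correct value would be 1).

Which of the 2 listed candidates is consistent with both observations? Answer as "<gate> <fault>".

g6 stuck-at-1

Evaluate each candidate on input A=0, B=0, C=1, D=1:
  g1 stuck-at-1: g1=1 [stuck-at-1], g2=1, g3=1, g4=0, g5=0, g6=0, g7=1 → 1 — eliminated
  g6 stuck-at-1: g1=0, g2=1, g3=0, g4=1, g5=1, g6=1 [stuck-at-1], g7=0 → 0 — matches
Only g6 stuck-at-1 reproduces the observed 0.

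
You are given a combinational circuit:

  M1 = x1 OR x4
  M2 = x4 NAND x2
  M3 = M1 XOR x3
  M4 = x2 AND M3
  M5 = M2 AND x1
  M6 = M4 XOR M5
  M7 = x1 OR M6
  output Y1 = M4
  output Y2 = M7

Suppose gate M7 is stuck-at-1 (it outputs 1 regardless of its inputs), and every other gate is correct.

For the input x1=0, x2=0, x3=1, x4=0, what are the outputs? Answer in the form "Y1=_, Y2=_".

Propagate with M7 forced: M1=0, M2=1, M3=1, M4=0, M5=0, M6=0, M7=1 [stuck-at-1].
So the outputs are Y1=0, Y2=1. (Without the fault they would be Y1=0, Y2=0.)

Y1=0, Y2=1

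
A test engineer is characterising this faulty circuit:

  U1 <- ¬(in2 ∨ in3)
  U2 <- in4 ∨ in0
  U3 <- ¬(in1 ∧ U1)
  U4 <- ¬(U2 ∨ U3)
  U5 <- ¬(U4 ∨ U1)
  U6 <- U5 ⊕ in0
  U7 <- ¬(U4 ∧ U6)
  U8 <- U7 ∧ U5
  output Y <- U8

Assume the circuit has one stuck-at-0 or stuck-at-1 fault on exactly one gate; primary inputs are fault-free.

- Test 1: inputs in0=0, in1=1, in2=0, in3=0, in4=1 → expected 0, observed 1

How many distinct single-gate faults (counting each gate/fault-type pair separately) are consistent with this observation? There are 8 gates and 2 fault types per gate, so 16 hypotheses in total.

Fault-free: U1=1, U2=1, U3=0, U4=0, U5=0, U6=0, U7=1, U8=0 → 0. Observed 1.
  U1: stuck-at-0 ✓; others ✗
  U2: none of the 2 fault types match ✗
  U3: none of the 2 fault types match ✗
  U4: none of the 2 fault types match ✗
  U5: stuck-at-1 ✓; others ✗
  U6: none of the 2 fault types match ✗
  U7: none of the 2 fault types match ✗
  U8: stuck-at-1 ✓; others ✗
Consistent faults: {U1 stuck-at-0, U5 stuck-at-1, U8 stuck-at-1} — 3 in all.

3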